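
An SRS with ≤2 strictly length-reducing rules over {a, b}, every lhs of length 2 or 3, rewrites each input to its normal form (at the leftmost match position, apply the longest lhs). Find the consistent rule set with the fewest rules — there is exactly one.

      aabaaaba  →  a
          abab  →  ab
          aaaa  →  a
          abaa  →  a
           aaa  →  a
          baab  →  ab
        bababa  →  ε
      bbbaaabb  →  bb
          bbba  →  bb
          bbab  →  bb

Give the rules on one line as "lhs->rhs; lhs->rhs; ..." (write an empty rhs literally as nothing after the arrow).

  | aabaaaba => abaaaba => aaaba => aaba => aba => a
  | abab => ab
  | aaaa => aaa => aa => a
  | abaa => aa => a

aa->a; ba->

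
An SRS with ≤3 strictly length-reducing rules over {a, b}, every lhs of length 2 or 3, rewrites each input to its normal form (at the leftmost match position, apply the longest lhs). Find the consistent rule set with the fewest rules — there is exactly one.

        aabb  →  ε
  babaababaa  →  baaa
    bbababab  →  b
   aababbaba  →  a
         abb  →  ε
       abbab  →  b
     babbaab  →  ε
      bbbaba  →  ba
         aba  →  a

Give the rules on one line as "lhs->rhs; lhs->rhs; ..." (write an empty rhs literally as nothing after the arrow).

ab->b; aba->a; bb->

  | aabb => abb => bb => ε
  | babaababaa => baababaa => baabaa => baaa
  | bbababab => ababab => abab => ab => b
  | aababbaba => aabbaba => abbaba => bbaba => aba => a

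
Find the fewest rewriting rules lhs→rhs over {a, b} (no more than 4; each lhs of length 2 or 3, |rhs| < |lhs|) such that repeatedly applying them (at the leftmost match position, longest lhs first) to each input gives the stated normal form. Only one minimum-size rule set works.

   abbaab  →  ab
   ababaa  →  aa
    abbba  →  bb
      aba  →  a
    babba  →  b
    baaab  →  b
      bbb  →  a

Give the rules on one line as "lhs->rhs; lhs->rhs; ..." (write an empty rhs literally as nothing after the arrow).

aaa->bb; aab->b; ba->; bbb->a

  | abbaab => abab => ab
  | ababaa => abaa => aa
  | abbba => aaa => bb
  | aba => a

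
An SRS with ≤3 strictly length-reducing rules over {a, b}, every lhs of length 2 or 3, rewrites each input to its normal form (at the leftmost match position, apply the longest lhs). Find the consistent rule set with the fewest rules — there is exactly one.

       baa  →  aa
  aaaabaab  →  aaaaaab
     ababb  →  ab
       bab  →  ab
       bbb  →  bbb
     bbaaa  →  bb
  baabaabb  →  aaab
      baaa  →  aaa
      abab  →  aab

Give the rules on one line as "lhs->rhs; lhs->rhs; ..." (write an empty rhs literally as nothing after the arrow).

  | baa => aa
  | aaaabaab => aaaaaab
  | ababb => aabb => ab
  | bab => ab

abb->b; ba->a; bba->bb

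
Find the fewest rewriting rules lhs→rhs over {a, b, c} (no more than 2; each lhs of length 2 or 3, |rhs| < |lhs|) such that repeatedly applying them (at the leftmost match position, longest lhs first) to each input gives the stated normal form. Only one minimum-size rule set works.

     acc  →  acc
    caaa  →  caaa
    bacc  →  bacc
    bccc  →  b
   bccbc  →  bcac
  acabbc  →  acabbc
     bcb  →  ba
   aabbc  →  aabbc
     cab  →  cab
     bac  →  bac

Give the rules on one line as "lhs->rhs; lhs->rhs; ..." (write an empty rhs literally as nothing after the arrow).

cb->a; ccc->

  | acc
  | caaa
  | bacc
  | bccc => b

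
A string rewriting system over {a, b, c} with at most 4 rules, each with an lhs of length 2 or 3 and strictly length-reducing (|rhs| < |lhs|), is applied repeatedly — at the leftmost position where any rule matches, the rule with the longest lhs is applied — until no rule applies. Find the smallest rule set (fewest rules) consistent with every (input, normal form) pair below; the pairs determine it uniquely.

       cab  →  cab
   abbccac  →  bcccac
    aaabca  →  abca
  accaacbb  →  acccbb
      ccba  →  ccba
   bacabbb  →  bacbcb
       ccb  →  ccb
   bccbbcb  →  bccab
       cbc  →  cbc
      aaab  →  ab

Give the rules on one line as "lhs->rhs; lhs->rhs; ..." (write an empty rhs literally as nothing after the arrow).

aa->; abb->bc; bbc->a

  | cab
  | abbccac => bcccac
  | aaabca => abca
  | accaacbb => acccbb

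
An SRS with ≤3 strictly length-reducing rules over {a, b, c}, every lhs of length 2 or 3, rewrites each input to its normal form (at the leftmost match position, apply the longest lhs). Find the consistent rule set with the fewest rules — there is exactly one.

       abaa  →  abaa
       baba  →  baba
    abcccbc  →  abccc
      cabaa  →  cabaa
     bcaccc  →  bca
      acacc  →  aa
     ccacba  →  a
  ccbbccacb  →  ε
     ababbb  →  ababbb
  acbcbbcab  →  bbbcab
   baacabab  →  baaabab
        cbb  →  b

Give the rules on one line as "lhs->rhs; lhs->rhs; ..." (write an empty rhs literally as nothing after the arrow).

ac->a; acb->bb; cb->

  | abaa
  | baba
  | abcccbc => abccc
  | cabaa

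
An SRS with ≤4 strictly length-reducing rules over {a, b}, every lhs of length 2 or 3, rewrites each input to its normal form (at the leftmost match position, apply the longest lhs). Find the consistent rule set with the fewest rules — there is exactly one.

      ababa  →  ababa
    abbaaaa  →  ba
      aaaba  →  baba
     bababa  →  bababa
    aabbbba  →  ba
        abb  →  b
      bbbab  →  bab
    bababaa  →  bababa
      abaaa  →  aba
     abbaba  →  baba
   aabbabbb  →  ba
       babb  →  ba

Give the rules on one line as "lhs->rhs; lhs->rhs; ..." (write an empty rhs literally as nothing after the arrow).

  | ababa
  | abbaaaa => aaaaaa => baaaa => baaa => baa => ba
  | aaaba => baba
  | bababa

aa->b; baa->ba; bb->a; bbb->aa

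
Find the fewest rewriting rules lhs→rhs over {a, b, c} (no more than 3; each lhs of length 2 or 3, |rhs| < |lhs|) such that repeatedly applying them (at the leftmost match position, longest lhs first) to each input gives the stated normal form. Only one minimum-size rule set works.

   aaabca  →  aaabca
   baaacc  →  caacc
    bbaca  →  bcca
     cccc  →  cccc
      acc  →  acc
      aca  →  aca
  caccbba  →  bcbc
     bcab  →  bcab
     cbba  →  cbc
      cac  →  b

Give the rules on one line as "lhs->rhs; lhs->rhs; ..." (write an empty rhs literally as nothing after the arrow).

  | aaabca
  | baaacc => caacc
  | bbaca => bcca
  | cccc

ba->c; cac->b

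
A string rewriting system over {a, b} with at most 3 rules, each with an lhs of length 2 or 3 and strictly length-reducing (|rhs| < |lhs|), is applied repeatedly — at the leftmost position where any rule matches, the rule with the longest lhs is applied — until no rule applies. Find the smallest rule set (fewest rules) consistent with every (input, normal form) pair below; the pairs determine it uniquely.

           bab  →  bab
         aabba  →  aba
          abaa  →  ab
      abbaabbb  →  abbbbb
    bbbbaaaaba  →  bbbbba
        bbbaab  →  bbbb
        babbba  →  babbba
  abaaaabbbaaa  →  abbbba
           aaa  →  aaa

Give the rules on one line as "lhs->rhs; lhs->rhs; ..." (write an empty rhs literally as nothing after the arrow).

  | bab
  | aabba => aba
  | abaa => ab
  | abbaabbb => abbbbb

aab->a; baa->b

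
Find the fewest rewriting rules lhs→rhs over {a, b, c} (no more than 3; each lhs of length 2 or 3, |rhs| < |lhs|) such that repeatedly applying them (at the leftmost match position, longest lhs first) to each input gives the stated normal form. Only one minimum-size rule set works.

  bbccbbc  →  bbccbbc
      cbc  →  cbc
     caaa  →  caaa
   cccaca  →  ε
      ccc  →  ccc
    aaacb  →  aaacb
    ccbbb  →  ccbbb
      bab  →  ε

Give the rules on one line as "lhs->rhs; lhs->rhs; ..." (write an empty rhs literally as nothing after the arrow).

  | bbccbbc
  | cbc
  | caaa
  | cccaca => cca => ε

bab->; cca->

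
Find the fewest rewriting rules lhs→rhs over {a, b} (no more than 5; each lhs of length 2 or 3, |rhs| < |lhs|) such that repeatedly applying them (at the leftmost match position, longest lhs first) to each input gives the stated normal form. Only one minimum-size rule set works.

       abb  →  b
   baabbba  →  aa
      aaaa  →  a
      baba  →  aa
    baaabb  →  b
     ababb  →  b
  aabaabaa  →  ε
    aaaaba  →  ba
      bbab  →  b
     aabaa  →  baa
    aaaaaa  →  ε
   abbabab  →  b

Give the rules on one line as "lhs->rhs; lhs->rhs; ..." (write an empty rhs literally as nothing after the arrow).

  | abb => bb => b
  | baabbba => babbba => bbbba => bbba => bba => aa
  | aaaa => a
  | baba => bba => aa

aaa->; ab->b; bb->b; bba->aa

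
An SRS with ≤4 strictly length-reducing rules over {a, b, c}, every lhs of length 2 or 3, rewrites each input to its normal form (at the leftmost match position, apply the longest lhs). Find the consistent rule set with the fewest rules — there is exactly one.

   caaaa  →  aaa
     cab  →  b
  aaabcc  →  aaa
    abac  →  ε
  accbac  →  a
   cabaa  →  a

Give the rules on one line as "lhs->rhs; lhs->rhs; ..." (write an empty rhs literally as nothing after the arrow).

  | caaaa => aaa
  | cab => b
  | aaabcc => aaaba => aaa
  | abac => ac => ε

ac->; ba->; ca->; cc->a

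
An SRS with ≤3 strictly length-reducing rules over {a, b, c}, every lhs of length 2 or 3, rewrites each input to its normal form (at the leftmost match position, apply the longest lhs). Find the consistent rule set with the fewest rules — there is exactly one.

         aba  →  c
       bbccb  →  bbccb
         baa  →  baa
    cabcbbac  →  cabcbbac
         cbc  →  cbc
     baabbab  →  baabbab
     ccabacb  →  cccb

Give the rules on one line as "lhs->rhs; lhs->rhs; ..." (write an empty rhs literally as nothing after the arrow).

  | aba => c
  | bbccb
  | baa
  | cabcbbac

aba->c; cca->ca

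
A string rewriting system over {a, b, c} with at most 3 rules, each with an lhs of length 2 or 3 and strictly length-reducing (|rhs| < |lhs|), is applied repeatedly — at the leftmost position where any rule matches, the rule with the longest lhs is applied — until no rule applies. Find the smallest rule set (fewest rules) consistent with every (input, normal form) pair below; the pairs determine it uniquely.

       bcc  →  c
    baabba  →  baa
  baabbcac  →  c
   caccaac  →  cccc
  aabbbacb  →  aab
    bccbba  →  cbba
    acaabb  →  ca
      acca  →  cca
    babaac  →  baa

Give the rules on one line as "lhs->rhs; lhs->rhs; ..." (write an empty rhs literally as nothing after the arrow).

  | bcc => ac => c
  | baabba => baa
  | baabbcac => bacac => bcac => aac => ac => c
  | caccaac => cccaac => cccac => cccc

abb->; ac->c; bc->a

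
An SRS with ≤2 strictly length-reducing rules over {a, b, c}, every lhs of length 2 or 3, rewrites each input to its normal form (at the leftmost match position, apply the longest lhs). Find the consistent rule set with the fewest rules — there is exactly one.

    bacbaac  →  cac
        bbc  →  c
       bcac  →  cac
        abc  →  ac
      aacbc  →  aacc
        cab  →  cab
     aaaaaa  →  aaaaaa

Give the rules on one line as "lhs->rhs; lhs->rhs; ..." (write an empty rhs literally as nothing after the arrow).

ba->; bc->c

  | bacbaac => cbaac => cac
  | bbc => bc => c
  | bcac => cac
  | abc => ac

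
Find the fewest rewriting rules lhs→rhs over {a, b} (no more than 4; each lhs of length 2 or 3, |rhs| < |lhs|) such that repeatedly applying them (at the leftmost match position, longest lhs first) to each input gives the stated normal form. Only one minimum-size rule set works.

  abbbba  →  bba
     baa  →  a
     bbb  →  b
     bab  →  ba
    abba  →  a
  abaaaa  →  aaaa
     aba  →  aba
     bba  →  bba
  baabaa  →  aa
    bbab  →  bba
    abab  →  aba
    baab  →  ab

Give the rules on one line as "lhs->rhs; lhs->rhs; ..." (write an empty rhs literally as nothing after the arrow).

abb->; baa->a; bab->ba; bbb->b

  | abbbba => bba
  | baa => a
  | bbb => b
  | bab => ba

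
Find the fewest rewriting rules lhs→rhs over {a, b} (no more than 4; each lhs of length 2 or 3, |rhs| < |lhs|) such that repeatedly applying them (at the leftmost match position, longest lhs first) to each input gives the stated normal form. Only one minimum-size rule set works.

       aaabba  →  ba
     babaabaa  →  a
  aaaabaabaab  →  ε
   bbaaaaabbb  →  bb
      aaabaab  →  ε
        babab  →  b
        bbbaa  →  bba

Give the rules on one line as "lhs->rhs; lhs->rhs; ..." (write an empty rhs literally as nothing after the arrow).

  | aaabba => aabba => abba => ba
  | babaabaa => baabaa => abaa => aa => a
  | aaaabaabaab => aaabaabaab => aabaabaab => abaabaab => aabaab => abaab => aab => ab => ε
  | bbaaaaabbb => baaaabbb => aaabbb => aabbb => abbb => bb

aa->a; ab->; baa->a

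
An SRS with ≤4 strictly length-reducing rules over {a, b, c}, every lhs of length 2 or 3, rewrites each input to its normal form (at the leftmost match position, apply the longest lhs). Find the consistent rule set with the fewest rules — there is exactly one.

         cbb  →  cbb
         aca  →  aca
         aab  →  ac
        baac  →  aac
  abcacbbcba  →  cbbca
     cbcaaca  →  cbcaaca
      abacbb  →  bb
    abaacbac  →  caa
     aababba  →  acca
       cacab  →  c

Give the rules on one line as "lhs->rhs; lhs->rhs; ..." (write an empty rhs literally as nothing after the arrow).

  | cbb
  | aca
  | aab => ac
  | baac => aac

ab->c; ba->a; cac->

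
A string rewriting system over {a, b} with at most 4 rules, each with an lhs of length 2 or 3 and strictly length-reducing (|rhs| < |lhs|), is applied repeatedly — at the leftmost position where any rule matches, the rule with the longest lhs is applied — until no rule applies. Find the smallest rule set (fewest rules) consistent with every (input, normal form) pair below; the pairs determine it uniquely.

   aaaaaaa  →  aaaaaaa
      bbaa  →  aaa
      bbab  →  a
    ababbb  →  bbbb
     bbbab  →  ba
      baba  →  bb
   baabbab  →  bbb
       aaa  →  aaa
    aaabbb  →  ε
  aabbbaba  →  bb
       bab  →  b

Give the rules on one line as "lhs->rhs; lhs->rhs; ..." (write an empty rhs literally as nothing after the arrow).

  | aaaaaaa
  | bbaa => aaa
  | bbab => aab => a
  | ababbb => bbbb

ab->; aba->b; bba->aa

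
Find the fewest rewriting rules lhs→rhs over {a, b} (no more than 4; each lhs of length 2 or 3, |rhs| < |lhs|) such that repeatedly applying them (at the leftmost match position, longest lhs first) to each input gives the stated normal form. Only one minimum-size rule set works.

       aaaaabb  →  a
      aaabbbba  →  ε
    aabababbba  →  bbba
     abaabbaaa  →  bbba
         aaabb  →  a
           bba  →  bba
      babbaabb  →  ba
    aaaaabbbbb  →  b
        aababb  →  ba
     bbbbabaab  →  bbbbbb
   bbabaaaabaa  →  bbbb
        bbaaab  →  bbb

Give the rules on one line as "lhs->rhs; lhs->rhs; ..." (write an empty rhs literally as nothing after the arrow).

aa->; ab->b; abb->a

  | aaaaabb => aaabb => abb => a
  | aaabbbba => abbbba => abba => aa => ε
  | aabababbba => bababbba => bbabbba => bbaba => bbba
  | abaabbaaa => baabbaaa => bbbaaa => bbba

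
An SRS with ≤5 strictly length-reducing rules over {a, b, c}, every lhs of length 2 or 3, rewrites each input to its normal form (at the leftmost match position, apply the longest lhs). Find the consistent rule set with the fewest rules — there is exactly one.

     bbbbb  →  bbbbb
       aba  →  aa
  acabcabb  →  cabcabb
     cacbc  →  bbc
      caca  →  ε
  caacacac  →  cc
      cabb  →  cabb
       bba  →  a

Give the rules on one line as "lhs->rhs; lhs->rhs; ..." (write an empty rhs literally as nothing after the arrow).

ac->c; ba->a; cca->; ccb->bb

  | bbbbb
  | aba => aa
  | acabcabb => cabcabb
  | cacbc => ccbc => bbc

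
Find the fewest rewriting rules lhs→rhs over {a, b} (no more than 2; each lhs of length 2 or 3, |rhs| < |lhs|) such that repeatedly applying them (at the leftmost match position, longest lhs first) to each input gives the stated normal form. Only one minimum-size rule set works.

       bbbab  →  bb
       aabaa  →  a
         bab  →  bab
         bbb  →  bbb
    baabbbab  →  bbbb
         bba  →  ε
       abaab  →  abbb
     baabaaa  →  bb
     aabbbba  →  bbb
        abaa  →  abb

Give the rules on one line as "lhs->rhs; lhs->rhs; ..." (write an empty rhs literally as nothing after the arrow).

aa->b; bba->

  | bbbab => bb
  | aabaa => bbaa => a
  | bab
  | bbb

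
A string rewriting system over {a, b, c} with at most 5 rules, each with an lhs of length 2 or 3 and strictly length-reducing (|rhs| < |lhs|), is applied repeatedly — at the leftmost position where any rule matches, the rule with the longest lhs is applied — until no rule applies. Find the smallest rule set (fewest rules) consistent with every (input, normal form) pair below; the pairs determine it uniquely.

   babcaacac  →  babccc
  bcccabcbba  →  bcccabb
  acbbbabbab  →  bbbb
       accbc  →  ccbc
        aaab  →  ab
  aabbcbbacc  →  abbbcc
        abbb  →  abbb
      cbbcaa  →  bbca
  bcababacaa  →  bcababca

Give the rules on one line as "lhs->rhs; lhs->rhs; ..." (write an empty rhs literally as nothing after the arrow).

aa->a; ac->c; bba->b; cbb->bb

  | babcaacac => babcacac => babccac => babccc
  | bcccabcbba => bcccabbba => bcccabb
  | acbbbabbab => cbbbabbab => bbbabbab => bbbbab => bbbb
  | accbc => ccbc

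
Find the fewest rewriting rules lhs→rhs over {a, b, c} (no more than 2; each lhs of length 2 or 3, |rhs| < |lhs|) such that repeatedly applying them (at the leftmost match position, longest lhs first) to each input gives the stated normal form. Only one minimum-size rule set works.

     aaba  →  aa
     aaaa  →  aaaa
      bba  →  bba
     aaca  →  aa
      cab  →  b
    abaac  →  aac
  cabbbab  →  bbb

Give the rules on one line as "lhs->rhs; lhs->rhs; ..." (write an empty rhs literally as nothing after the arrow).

  | aaba => aa
  | aaaa
  | bba
  | aaca => aa

ab->; ca->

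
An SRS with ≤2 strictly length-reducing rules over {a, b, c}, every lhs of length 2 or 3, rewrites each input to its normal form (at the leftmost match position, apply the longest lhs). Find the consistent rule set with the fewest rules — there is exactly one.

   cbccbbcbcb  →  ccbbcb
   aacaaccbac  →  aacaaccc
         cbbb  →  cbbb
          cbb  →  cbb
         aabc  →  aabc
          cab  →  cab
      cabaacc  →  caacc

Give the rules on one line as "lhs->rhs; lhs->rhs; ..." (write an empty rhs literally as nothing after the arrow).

ba->; cbc->c

  | cbccbbcbcb => ccbbcbcb => ccbbcb
  | aacaaccbac => aacaaccc
  | cbbb
  | cbb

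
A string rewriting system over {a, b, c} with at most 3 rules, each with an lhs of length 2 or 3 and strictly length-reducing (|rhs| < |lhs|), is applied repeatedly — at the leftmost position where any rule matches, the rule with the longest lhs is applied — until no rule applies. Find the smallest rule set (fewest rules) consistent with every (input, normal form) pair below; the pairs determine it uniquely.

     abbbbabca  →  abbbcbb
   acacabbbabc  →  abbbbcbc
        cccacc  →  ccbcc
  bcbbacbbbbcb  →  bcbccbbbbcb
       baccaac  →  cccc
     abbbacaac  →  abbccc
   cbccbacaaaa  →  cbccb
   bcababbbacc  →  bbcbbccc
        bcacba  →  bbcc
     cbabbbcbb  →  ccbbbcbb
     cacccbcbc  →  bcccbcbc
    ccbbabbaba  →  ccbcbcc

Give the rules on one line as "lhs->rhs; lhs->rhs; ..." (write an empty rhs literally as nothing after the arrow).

  | abbbbabca => abbbcbca => abbbcbb
  | acacabbbabc => abcabbbabc => abbbbbabc => abbbbcbc
  | cccacc => ccbcc
  | bcbbacbbbbcb => bcbccbbbbcb

ba->c; baa->; ca->b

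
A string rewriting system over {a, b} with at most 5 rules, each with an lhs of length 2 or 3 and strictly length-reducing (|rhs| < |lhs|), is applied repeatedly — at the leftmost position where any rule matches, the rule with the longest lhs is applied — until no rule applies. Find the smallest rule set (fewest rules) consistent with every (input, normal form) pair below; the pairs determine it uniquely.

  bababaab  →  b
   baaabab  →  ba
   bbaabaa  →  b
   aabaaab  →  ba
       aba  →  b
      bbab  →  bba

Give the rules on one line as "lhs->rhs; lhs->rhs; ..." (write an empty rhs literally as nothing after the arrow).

aa->b; aab->ba; ab->a; baa->

  | bababaab => baabaab => baab => b
  | baaabab => abab => aab => ba
  | bbaabaa => bbaa => b
  | aabaaab => baaaab => aab => ba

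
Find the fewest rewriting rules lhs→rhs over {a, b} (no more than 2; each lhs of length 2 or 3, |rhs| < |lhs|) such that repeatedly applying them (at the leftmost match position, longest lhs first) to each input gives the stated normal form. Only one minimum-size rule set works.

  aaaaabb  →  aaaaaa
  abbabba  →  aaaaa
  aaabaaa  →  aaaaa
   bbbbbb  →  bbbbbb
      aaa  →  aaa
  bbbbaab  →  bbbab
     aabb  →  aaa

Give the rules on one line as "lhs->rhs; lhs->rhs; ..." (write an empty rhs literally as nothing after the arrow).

abb->aa; baa->a

  | aaaaabb => aaaaaa
  | abbabba => aaabba => aaaaa
  | aaabaaa => aaaaa
  | bbbbbb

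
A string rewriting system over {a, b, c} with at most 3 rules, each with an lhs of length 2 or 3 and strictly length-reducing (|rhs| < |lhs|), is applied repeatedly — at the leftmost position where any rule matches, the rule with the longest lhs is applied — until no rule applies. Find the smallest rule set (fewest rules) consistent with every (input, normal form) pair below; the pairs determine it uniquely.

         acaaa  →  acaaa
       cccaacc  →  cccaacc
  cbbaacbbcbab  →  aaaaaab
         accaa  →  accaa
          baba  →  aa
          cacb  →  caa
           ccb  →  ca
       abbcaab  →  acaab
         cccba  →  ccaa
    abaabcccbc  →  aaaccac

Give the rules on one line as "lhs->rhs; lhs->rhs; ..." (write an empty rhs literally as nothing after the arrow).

  | acaaa
  | cccaacc
  | cbbaacbbcbab => abaacbbcbab => aaacbbcbab => aaaabcbab => aaaacbab => aaaaaab
  | accaa

ba->a; bc->c; cb->a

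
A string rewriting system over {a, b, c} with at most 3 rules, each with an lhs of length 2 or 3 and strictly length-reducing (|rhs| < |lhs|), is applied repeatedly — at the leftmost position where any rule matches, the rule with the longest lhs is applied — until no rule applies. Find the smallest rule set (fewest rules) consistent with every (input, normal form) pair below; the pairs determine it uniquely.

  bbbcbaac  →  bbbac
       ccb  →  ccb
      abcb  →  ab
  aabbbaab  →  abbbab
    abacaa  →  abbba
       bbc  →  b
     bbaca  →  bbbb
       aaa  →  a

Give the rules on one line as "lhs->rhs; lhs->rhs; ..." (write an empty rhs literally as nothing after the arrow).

aa->a; aca->bb; bc->

  | bbbcbaac => bbbaac => bbbac
  | ccb
  | abcb => ab
  | aabbbaab => abbbaab => abbbab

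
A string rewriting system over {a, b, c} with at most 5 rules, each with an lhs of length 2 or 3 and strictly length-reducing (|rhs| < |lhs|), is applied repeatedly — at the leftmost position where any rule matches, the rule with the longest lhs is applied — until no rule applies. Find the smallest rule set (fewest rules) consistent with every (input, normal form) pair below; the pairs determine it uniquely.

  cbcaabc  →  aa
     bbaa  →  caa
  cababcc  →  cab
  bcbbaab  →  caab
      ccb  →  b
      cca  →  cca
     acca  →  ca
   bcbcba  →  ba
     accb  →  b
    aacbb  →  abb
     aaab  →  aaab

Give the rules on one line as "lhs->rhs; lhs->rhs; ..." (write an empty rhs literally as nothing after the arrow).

  | cbcaabc => bcaabc => aabc => aa
  | bbaa => caa
  | cababcc => cabac => cab
  | bcbbaab => bbaab => caab

ac->; bba->ca; bc->; cb->b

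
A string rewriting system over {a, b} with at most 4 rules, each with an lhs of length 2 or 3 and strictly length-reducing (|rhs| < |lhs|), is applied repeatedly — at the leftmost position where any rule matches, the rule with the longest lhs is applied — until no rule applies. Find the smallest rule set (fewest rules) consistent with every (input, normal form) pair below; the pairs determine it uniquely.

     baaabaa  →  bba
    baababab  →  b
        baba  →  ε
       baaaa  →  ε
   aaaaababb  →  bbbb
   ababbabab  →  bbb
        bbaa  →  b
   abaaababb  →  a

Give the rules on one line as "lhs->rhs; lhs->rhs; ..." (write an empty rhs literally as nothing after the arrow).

aa->; aba->bb; baa->; bab->a

  | baaabaa => abaa => bba
  | baababab => babab => aab => b
  | baba => aa => ε
  | baaaa => aa => ε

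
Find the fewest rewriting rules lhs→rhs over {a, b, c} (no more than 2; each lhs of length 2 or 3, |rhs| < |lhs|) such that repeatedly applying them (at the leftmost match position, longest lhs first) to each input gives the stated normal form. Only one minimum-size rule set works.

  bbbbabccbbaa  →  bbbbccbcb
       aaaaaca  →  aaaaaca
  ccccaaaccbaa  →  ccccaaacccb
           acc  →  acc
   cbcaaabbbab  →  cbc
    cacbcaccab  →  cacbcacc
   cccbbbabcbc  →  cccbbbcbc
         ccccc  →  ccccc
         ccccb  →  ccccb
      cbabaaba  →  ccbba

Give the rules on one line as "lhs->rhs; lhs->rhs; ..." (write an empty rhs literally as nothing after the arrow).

ab->; baa->cb

  | bbbbabccbbaa => bbbbccbbaa => bbbbccbcb
  | aaaaaca
  | ccccaaaccbaa => ccccaaacccb
  | acc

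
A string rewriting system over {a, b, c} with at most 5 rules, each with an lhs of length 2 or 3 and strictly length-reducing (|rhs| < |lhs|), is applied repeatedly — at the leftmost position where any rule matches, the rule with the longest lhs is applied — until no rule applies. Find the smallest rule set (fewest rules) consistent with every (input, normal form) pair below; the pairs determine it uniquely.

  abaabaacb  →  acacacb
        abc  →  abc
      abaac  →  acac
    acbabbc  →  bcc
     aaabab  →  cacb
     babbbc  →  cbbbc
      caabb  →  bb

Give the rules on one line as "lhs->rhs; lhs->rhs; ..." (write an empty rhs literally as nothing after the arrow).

  | abaabaacb => acabaacb => acacacb
  | abc
  | abaac => acac
  | acbabbc => accbbc => abbc => bcc

aa->c; abb->bc; ba->c; ccb->b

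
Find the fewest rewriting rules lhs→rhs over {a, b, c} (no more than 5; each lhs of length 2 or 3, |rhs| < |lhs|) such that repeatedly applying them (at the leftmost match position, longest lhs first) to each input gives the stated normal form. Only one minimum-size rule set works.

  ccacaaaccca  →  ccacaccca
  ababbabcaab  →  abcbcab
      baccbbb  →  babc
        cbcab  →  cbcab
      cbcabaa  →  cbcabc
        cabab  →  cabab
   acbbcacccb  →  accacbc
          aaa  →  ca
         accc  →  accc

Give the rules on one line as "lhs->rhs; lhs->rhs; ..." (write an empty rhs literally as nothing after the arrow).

  | ccacaaaccca => ccacaaccca => ccacaccca
  | ababbabcaab => abaabcaab => abcbcaab => abcbcab
  | baccbbb => babcbb => babc
  | cbcab

aa->c; bb->; caa->ca; ccb->bc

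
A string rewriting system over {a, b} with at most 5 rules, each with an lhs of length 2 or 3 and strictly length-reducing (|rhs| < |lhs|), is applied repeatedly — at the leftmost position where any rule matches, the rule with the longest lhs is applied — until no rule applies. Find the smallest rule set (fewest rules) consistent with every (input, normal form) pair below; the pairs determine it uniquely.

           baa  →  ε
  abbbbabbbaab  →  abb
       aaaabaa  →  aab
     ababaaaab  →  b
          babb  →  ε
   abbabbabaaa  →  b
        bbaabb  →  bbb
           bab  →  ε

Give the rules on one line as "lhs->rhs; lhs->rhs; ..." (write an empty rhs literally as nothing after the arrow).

  | baa => ε
  | abbbbabbbaab => abbbbabbaab => abbbbabaab => abbbbaaab => abbbab => abbba => abb
  | aaaabaa => aaaba => aab
  | ababaaaab => bbaaaab => baab => b

aba->b; ba->; baa->; bab->ba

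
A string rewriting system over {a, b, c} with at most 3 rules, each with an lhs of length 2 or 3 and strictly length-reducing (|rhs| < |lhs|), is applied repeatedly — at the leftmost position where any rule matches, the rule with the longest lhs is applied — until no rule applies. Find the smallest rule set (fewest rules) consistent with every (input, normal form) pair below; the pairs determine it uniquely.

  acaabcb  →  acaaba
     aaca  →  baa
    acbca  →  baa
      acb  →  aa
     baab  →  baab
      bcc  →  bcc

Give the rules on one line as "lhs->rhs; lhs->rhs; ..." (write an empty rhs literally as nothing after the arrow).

  | acaabcb => acaaba
  | aaca => baa
  | acbca => aaca => baa
  | acb => aa

aac->ba; cb->a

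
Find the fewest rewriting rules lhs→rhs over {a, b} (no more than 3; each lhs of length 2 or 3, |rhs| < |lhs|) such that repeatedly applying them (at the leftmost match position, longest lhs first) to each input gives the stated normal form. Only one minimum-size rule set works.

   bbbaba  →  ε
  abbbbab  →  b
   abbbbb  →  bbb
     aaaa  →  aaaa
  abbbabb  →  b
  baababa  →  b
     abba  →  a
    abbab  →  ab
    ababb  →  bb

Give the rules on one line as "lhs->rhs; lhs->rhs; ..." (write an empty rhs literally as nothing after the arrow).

aba->; abb->; bba->

  | bbbaba => bba => ε
  | abbbbab => bbab => b
  | abbbbb => bbb
  | aaaa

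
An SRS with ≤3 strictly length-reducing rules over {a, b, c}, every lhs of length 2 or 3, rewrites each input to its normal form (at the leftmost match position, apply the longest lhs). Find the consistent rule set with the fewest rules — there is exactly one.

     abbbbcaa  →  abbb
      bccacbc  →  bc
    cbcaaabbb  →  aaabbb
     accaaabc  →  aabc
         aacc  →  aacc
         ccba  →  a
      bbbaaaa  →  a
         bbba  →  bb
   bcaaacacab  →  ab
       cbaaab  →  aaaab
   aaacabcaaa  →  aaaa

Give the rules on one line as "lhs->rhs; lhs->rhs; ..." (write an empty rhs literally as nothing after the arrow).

ba->; ca->; cb->a

  | abbbbcaa => abbbba => abbb
  | bccacbc => bccbc => bcac => bc
  | cbcaaabbb => acaaabbb => aaabbb
  | accaaabc => acaabc => aabc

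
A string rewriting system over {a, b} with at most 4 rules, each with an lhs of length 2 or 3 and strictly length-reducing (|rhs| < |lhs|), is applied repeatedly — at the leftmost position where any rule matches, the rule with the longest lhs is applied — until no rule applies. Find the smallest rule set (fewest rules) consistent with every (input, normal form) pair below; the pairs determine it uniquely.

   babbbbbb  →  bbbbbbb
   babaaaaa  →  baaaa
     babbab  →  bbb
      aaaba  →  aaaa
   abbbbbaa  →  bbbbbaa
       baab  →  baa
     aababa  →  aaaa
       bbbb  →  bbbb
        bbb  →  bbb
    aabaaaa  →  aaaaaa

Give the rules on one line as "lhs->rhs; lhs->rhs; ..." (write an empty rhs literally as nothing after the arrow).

aab->aa; ab->; aba->; abb->bb

  | babbbbbb => bbbbbbb
  | babaaaaa => baaaa
  | babbab => bbbab => bbb
  | aaaba => aaaa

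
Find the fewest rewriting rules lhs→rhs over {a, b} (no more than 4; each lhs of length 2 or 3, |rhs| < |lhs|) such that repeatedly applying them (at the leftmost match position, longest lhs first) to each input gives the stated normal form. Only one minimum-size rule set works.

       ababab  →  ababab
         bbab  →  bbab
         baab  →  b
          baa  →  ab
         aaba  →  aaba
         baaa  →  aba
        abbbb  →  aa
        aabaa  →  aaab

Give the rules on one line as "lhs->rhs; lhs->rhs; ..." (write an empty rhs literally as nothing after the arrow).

  | ababab
  | bbab
  | baab => abb => b
  | baa => ab

abb->b; baa->ab; bbb->aa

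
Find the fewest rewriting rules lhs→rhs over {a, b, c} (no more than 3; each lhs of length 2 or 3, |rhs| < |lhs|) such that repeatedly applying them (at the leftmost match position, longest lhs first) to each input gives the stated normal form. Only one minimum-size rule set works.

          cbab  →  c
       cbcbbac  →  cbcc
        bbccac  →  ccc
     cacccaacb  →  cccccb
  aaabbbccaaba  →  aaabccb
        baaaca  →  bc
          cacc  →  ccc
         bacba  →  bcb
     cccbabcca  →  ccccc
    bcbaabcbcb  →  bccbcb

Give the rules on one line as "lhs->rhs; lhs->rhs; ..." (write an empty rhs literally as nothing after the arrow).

ba->b; bb->; ca->c

  | cbab => cbb => c
  | cbcbbac => cbcac => cbcc
  | bbccac => ccac => ccc
  | cacccaacb => ccccaacb => ccccacb => cccccb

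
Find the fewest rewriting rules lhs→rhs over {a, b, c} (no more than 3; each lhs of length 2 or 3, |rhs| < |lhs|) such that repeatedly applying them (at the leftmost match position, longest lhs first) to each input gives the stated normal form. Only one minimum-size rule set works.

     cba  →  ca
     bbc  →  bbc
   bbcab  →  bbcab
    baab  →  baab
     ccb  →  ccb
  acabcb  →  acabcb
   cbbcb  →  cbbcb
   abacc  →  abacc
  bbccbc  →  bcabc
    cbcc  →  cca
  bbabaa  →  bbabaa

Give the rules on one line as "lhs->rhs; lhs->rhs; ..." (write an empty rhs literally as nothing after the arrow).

bcc->ca; cba->ca

  | cba => ca
  | bbc
  | bbcab
  | baab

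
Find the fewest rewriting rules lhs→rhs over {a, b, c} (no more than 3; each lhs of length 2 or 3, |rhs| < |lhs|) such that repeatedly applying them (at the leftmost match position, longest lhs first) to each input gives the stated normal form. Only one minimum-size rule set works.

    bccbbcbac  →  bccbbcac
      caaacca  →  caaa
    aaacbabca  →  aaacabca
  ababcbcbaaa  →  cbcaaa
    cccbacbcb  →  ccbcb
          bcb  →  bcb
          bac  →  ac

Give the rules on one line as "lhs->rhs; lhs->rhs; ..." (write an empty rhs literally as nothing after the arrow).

  | bccbbcbac => bccbbcac
  | caaacca => caaa
  | aaacbabca => aaacabca
  | ababcbcbaaa => aabcbcbaaa => cbcbaaa => cbcaaa

aab->; ba->a; cca->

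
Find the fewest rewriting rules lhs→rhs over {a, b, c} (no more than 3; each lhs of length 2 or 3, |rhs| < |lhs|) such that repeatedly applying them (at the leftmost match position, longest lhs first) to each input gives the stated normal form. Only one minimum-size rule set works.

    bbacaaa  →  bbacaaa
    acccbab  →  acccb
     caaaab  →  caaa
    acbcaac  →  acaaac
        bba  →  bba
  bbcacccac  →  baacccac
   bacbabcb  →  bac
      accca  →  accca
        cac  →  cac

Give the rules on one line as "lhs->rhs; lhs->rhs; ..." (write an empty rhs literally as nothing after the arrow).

  | bbacaaa
  | acccbab => acccb
  | caaaab => caaa
  | acbcaac => acaaac

ab->; bc->a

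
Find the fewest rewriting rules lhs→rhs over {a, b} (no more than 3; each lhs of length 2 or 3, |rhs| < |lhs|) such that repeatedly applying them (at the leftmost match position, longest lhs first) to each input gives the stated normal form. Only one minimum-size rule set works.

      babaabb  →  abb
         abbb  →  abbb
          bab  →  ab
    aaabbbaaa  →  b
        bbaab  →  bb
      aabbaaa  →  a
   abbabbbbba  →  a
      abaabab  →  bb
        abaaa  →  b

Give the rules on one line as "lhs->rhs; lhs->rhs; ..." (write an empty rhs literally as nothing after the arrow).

  | babaabb => abaabb => aaabb => babb => abb
  | abbb
  | bab => ab
  | aaabbbaaa => babbbaaa => abbbaaa => abbaaa => abaaa => aaaa => baa => aa => b

aa->b; ba->a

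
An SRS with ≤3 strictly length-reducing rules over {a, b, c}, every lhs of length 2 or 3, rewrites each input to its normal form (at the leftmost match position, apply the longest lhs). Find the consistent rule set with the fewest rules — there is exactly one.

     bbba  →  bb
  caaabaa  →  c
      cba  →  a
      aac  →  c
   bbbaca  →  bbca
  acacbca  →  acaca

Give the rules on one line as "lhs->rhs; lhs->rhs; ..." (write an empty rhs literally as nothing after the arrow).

  | bbba => bb
  | caaabaa => cabaa => caa => c
  | cba => a
  | aac => c

aa->; ba->; cb->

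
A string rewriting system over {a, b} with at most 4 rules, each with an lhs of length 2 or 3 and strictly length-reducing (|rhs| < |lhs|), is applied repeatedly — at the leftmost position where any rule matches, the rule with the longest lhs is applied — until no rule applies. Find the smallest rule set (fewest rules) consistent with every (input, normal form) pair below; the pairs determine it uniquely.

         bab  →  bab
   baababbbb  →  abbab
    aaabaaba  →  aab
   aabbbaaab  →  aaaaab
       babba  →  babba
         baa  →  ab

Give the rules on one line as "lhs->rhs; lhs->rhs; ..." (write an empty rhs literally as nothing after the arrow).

  | bab
  | baababbbb => abbabbbb => abbab
  | aaabaaba => aabbaba => aabbbb => aab
  | aabbbaaab => aaaaab

aba->bb; baa->ab; bbb->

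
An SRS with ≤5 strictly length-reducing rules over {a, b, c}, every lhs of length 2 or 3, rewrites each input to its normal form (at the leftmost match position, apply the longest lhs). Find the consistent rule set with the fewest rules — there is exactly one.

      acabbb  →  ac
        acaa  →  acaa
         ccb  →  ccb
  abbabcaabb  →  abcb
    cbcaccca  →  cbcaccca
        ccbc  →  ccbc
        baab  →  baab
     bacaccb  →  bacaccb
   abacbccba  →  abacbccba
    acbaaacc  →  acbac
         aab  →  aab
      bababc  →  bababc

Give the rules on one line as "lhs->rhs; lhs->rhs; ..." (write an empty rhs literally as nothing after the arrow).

aac->; abb->bb; bb->; cab->c

  | acabbb => acbb => ac
  | acaa
  | ccb
  | abbabcaabb => bbabcaabb => abcaabb => abcabb => abcb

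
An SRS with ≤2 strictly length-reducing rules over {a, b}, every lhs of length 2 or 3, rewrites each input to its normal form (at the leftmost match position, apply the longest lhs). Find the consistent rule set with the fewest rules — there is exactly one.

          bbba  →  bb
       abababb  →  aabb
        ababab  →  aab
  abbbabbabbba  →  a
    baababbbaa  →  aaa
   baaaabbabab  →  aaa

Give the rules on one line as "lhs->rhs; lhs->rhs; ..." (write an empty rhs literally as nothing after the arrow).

ba->; bab->ba

  | bbba => bb
  | abababb => abaabb => aabb
  | ababab => abaab => aab
  | abbbabbabbba => abbbababbba => abbbaabbba => abbabbba => abbabba => abbaba => abbaa => aba => a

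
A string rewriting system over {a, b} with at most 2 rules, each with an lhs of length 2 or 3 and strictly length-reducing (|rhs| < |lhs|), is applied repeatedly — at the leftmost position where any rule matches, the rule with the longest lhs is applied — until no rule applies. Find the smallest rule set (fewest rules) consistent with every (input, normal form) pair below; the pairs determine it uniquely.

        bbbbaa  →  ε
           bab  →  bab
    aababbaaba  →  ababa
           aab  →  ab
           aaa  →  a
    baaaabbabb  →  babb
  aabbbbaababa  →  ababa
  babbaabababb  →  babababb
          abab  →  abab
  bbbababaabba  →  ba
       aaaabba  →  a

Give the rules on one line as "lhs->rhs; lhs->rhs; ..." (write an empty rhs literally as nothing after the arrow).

aa->a; bba->

  | bbbbaa => bba => ε
  | bab
  | aababbaaba => ababbaaba => abaaba => ababa
  | aab => ab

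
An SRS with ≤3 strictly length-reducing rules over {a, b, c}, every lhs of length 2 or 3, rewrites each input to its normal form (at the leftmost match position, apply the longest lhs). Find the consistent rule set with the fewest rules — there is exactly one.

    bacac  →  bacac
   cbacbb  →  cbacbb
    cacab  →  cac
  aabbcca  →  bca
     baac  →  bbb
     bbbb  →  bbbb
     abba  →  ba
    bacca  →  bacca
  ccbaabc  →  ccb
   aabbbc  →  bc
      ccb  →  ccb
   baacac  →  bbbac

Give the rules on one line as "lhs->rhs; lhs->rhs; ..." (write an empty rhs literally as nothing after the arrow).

aac->bb; ab->; abc->b

  | bacac
  | cbacbb
  | cacab => cac
  | aabbcca => abcca => bca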